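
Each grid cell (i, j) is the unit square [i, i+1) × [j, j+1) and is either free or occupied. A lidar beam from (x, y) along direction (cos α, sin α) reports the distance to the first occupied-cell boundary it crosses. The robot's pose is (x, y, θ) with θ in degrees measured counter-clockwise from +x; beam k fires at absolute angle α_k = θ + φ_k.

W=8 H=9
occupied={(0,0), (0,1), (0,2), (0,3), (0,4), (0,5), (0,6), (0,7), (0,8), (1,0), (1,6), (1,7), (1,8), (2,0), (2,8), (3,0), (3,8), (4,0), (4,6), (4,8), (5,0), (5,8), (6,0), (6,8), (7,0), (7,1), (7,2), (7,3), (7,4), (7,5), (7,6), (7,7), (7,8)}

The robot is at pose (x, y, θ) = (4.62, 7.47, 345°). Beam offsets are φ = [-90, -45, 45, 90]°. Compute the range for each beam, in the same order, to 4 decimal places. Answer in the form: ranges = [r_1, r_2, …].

beam 1: φ=-90°, α=255°
  d=(-0.2588,-0.9659)  start (4,7)  tX=2.3955 tY=0.4866  stride 1/|dx|=3.8637 1/|dy|=1.0353
    cross y-line → (4,6), t=0.4866 (wall)
  → r_1 = 0.4866
beam 2: φ=-45°, α=300°
  d=(0.5000,-0.8660)  start (4,7)  tX=0.7600 tY=0.5427  stride 1/|dx|=2.0000 1/|dy|=1.1547
    cross y-line → (4,6), t=0.5427 (wall)
  → r_2 = 0.5427
beam 3: φ=45°, α=30°
  d=(0.8660,0.5000)  start (4,7)  tX=0.4388 tY=1.0600  stride 1/|dx|=1.1547 1/|dy|=2.0000
    cross x-line → (5,7), t=0.4388
    cross y-line → (5,8), t=1.0600 (wall)
  → r_3 = 1.0600
beam 4: φ=90°, α=75°
  d=(0.2588,0.9659)  start (4,7)  tX=1.4682 tY=0.5487  stride 1/|dx|=3.8637 1/|dy|=1.0353
    cross y-line → (4,8), t=0.5487 (wall)
  → r_4 = 0.5487

ranges = [0.4866, 0.5427, 1.0600, 0.5487]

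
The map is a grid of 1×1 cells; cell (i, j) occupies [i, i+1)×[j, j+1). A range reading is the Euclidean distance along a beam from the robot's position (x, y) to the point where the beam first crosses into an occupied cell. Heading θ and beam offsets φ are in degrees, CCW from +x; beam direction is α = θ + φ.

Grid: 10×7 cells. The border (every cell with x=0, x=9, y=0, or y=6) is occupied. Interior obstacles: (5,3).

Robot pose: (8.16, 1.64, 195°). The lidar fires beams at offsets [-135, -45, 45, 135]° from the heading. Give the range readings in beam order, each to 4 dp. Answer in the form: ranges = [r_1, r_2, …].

beam 1: φ=-135°, α=60°
  direction (0.5000, 0.8660); cell (8,1); t to first gridline: x 1.6800, y 0.4157 (then +2.0000 / +1.1547)
    (8,2) via y @ 0.4157
    (8,3) via y @ 1.5704
    (9,3) via x @ 1.6800  # hit
  → r_1 = 1.6800
beam 2: φ=-45°, α=150°
  direction (-0.8660, 0.5000); cell (8,1); t to first gridline: x 0.1848, y 0.7200 (then +1.1547 / +2.0000)
    (7,1) via x @ 0.1848
    (7,2) via y @ 0.7200
    (6,2) via x @ 1.3395
    (5,2) via x @ 2.4942
    (5,3) via y @ 2.7200  # hit
  → r_2 = 2.7200
beam 3: φ=45°, α=240°
  direction (-0.5000, -0.8660); cell (8,1); t to first gridline: x 0.3200, y 0.7390 (then +2.0000 / +1.1547)
    (7,1) via x @ 0.3200
    (7,0) via y @ 0.7390  # hit
  → r_3 = 0.7390
beam 4: φ=135°, α=330°
  direction (0.8660, -0.5000); cell (8,1); t to first gridline: x 0.9699, y 1.2800 (then +1.1547 / +2.0000)
    (9,1) via x @ 0.9699  # hit
  → r_4 = 0.9699

ranges = [1.6800, 2.7200, 0.7390, 0.9699]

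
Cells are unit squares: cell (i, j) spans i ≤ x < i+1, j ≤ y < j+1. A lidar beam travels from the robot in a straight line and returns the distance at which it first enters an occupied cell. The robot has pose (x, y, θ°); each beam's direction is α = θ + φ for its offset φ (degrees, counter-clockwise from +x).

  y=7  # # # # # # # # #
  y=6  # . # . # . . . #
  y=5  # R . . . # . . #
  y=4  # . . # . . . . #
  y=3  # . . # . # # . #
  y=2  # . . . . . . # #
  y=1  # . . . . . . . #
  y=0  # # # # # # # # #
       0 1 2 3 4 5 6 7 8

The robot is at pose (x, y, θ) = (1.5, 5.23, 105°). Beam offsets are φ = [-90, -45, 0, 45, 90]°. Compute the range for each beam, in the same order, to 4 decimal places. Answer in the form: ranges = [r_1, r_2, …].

ranges = [2.9751, 1.0000, 1.8324, 0.5774, 0.5176]

beam 1: φ=-90°, α=15°
  dir = (cos 15°, sin 15°) = (0.9659, 0.2588); from cell (1,5)
  next x-line at t=0.5176, next y-line at t=2.9751; Δt_x=1.0353, Δt_y=3.8637
    x: enter (2,5) at t=0.5176
    x: enter (3,5) at t=1.5529
    x: enter (4,5) at t=2.5882
    y: enter (4,6) at t=2.9751 ← occupied
  → r_1 = 2.9751
beam 2: φ=-45°, α=60°
  dir = (cos 60°, sin 60°) = (0.5000, 0.8660); from cell (1,5)
  next x-line at t=1.0000, next y-line at t=0.8891; Δt_x=2.0000, Δt_y=1.1547
    y: enter (1,6) at t=0.8891
    x: enter (2,6) at t=1.0000 ← occupied
  → r_2 = 1.0000
beam 3: φ=0°, α=105°
  dir = (cos 105°, sin 105°) = (-0.2588, 0.9659); from cell (1,5)
  next x-line at t=1.9319, next y-line at t=0.7972; Δt_x=3.8637, Δt_y=1.0353
    y: enter (1,6) at t=0.7972
    y: enter (1,7) at t=1.8324 ← occupied
  → r_3 = 1.8324
beam 4: φ=45°, α=150°
  dir = (cos 150°, sin 150°) = (-0.8660, 0.5000); from cell (1,5)
  next x-line at t=0.5774, next y-line at t=1.5400; Δt_x=1.1547, Δt_y=2.0000
    x: enter (0,5) at t=0.5774 ← occupied
  → r_4 = 0.5774
beam 5: φ=90°, α=195°
  dir = (cos 195°, sin 195°) = (-0.9659, -0.2588); from cell (1,5)
  next x-line at t=0.5176, next y-line at t=0.8887; Δt_x=1.0353, Δt_y=3.8637
    x: enter (0,5) at t=0.5176 ← occupied
  → r_5 = 0.5176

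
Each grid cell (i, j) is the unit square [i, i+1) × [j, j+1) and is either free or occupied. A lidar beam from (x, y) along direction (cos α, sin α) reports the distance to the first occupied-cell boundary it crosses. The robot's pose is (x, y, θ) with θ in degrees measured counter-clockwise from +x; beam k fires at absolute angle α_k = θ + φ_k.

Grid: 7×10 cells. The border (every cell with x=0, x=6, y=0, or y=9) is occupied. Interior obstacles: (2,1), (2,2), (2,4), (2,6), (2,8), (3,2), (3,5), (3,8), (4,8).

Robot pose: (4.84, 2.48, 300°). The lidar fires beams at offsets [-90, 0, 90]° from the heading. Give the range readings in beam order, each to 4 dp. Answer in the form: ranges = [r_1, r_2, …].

ranges = [2.1246, 1.7090, 1.3395]

beam 1: φ=-90°, α=210°
  cosα=-0.8660 sinα=-0.5000 | (4,2) | tMaxX 0.9699 tMaxY 0.9600 | tΔX 1.1547 tΔY 2.0000
    t=0.9600 [y] (4,1)
    t=0.9699 [x] (3,1)
    t=2.1246 [x] (2,1) — stop
  → r_1 = 2.1246
beam 2: φ=0°, α=300°
  cosα=0.5000 sinα=-0.8660 | (4,2) | tMaxX 0.3200 tMaxY 0.5543 | tΔX 2.0000 tΔY 1.1547
    t=0.3200 [x] (5,2)
    t=0.5543 [y] (5,1)
    t=1.7090 [y] (5,0) — stop
  → r_2 = 1.7090
beam 3: φ=90°, α=30°
  cosα=0.8660 sinα=0.5000 | (4,2) | tMaxX 0.1848 tMaxY 1.0400 | tΔX 1.1547 tΔY 2.0000
    t=0.1848 [x] (5,2)
    t=1.0400 [y] (5,3)
    t=1.3395 [x] (6,3) — stop
  → r_3 = 1.3395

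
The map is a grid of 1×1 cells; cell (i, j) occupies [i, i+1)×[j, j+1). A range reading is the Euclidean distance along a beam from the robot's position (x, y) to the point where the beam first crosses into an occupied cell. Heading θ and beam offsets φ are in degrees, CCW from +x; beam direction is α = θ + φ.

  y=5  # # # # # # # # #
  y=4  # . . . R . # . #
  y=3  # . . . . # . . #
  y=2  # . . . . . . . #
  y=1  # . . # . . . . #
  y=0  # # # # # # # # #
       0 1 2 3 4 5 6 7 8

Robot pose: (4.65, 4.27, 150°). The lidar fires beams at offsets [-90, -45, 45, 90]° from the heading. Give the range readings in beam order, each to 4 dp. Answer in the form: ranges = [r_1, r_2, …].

ranges = [0.8429, 0.7558, 3.7788, 2.6212]

beam 1: φ=-90°, α=60°
  d=(0.5000,0.8660)  start (4,4)  tX=0.7000 tY=0.8429  stride 1/|dx|=2.0000 1/|dy|=1.1547
    cross x-line → (5,4), t=0.7000
    cross y-line → (5,5), t=0.8429 (wall)
  → r_1 = 0.8429
beam 2: φ=-45°, α=105°
  d=(-0.2588,0.9659)  start (4,4)  tX=2.5114 tY=0.7558  stride 1/|dx|=3.8637 1/|dy|=1.0353
    cross y-line → (4,5), t=0.7558 (wall)
  → r_2 = 0.7558
beam 3: φ=45°, α=195°
  d=(-0.9659,-0.2588)  start (4,4)  tX=0.6729 tY=1.0432  stride 1/|dx|=1.0353 1/|dy|=3.8637
    cross x-line → (3,4), t=0.6729
    cross y-line → (3,3), t=1.0432
    cross x-line → (2,3), t=1.7082
    cross x-line → (1,3), t=2.7435
    cross x-line → (0,3), t=3.7788 (wall)
  → r_3 = 3.7788
beam 4: φ=90°, α=240°
  d=(-0.5000,-0.8660)  start (4,4)  tX=1.3000 tY=0.3118  stride 1/|dx|=2.0000 1/|dy|=1.1547
    cross y-line → (4,3), t=0.3118
    cross x-line → (3,3), t=1.3000
    cross y-line → (3,2), t=1.4665
    cross y-line → (3,1), t=2.6212 (wall)
  → r_4 = 2.6212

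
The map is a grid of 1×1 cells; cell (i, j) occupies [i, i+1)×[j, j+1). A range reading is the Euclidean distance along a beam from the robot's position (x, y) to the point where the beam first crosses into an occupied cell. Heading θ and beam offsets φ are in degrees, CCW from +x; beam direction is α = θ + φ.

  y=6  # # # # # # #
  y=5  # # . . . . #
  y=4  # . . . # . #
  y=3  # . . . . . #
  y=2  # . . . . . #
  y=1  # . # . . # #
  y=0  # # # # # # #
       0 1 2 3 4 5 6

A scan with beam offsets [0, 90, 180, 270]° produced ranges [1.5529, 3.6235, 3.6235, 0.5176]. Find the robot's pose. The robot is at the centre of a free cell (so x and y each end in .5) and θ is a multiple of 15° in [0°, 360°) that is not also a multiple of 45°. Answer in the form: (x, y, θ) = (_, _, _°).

Candidates: 21 free-cell centres × 16 headings = 336 poses. Raycast each; keep the one whose scan matches to 4 dp.
  (3.5, 1.5, 210°): beam 1 = 0.5774 ≠ 1.5529 ✗
  (1.5, 4.5, 150°): beam 1 = 0.5774 ≠ 1.5529 ✗
  (5.5, 2.5, 75°): beam 1 = 1.9319 ≠ 1.5529 ✗
  …
  (1.5, 2.5, 255°): r_1=1.5529, r_2=3.6235, r_3=3.6235, r_4=0.5176 — all match ✓
Unique over the lattice → pose = (1.5, 2.5, 255°).

(x, y, θ) = (1.5, 2.5, 255°)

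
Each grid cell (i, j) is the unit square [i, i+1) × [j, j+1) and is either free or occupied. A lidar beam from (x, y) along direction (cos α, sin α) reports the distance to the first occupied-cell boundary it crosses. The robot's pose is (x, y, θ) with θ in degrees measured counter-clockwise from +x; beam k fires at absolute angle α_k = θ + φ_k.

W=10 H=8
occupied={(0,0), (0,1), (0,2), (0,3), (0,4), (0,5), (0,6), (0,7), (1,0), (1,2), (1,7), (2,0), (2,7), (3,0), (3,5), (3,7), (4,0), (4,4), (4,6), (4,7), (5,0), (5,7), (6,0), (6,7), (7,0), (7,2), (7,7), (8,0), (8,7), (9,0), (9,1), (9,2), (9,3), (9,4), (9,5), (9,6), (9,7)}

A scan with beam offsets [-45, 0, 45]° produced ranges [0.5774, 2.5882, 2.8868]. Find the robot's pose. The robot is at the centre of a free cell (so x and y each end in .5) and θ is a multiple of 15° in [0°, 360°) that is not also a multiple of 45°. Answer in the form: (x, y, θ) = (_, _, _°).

(x, y, θ) = (3.5, 4.5, 165°)

The pose lattice has 43·16 = 688 candidates. Test each by forward raycasting.
  (3.5, 4.5, 255°): beam 1 = 2.8868 ≠ 0.5774 ✗
  (3.5, 4.5, 105°): beam 2 = 0.5176 ≠ 2.5882 ✗
  (1.5, 1.5, 285°): beam 2 = 0.5176 ≠ 2.5882 ✗
  (2.5, 5.5, 285°): beam 1 = 2.8868 ≠ 0.5774 ✗
  (8.5, 2.5, 75°): beam 2 = 1.9319 ≠ 2.5882 ✗
  …
  (3.5, 4.5, 165°): r_1=0.5774, r_2=2.5882, r_3=2.8868 — all match ✓
Unique over the lattice → pose = (3.5, 4.5, 165°).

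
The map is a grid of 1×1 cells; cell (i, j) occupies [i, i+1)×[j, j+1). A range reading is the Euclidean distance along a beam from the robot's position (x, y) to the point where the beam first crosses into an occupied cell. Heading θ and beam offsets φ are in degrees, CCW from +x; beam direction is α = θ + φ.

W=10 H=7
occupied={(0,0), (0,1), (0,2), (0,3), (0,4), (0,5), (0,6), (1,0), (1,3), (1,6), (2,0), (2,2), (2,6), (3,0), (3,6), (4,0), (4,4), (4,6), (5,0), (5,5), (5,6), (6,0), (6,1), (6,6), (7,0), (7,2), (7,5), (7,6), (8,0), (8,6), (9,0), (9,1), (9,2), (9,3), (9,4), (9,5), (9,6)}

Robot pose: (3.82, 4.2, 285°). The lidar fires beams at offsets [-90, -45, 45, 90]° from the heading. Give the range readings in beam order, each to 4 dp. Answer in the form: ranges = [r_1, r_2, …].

beam 1: φ=-90°, α=195°
  cosα=-0.9659 sinα=-0.2588 | (3,4) | tMaxX 0.8489 tMaxY 0.7727 | tΔX 1.0353 tΔY 3.8637
    t=0.7727 [y] (3,3)
    t=0.8489 [x] (2,3)
    t=1.8842 [x] (1,3) — stop
  → r_1 = 1.8842
beam 2: φ=-45°, α=240°
  cosα=-0.5000 sinα=-0.8660 | (3,4) | tMaxX 1.6400 tMaxY 0.2309 | tΔX 2.0000 tΔY 1.1547
    t=0.2309 [y] (3,3)
    t=1.3856 [y] (3,2)
    t=1.6400 [x] (2,2) — stop
  → r_2 = 1.6400
beam 3: φ=45°, α=330°
  cosα=0.8660 sinα=-0.5000 | (3,4) | tMaxX 0.2078 tMaxY 0.4000 | tΔX 1.1547 tΔY 2.0000
    t=0.2078 [x] (4,4) — stop
  → r_3 = 0.2078
beam 4: φ=90°, α=15°
  cosα=0.9659 sinα=0.2588 | (3,4) | tMaxX 0.1863 tMaxY 3.0910 | tΔX 1.0353 tΔY 3.8637
    t=0.1863 [x] (4,4) — stop
  → r_4 = 0.1863

ranges = [1.8842, 1.6400, 0.2078, 0.1863]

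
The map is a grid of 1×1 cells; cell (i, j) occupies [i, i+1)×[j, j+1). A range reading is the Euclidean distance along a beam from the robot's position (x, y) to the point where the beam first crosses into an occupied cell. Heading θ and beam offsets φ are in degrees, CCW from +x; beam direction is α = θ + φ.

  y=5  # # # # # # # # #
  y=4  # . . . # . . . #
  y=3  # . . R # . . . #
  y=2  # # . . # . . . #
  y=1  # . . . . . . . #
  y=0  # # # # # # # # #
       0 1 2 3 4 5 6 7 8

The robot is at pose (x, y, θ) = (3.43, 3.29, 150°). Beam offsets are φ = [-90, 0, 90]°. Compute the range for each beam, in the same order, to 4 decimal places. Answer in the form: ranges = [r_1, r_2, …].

beam 1: φ=-90°, α=60°
  dir = (cos 60°, sin 60°) = (0.5000, 0.8660); from cell (3,3)
  next x-line at t=1.1400, next y-line at t=0.8198; Δt_x=2.0000, Δt_y=1.1547
    y: enter (3,4) at t=0.8198
    x: enter (4,4) at t=1.1400 ← occupied
  → r_1 = 1.1400
beam 2: φ=0°, α=150°
  dir = (cos 150°, sin 150°) = (-0.8660, 0.5000); from cell (3,3)
  next x-line at t=0.4965, next y-line at t=1.4200; Δt_x=1.1547, Δt_y=2.0000
    x: enter (2,3) at t=0.4965
    y: enter (2,4) at t=1.4200
    x: enter (1,4) at t=1.6512
    x: enter (0,4) at t=2.8059 ← occupied
  → r_2 = 2.8059
beam 3: φ=90°, α=240°
  dir = (cos 240°, sin 240°) = (-0.5000, -0.8660); from cell (3,3)
  next x-line at t=0.8600, next y-line at t=0.3349; Δt_x=2.0000, Δt_y=1.1547
    y: enter (3,2) at t=0.3349
    x: enter (2,2) at t=0.8600
    y: enter (2,1) at t=1.4896
    y: enter (2,0) at t=2.6443 ← occupied
  → r_3 = 2.6443

ranges = [1.1400, 2.8059, 2.6443]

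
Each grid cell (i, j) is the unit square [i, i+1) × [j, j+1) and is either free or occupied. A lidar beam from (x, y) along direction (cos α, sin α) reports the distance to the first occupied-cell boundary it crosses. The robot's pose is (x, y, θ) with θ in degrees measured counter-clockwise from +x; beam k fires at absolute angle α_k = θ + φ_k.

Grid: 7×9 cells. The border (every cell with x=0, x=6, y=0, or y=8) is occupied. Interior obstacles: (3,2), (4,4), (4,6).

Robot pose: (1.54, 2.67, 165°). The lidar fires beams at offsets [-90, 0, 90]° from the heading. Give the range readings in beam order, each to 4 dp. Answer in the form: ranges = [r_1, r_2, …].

ranges = [5.5180, 0.5590, 1.7289]

beam 1: φ=-90°, α=75°
  d=(0.2588,0.9659)  start (1,2)  tX=1.7773 tY=0.3416  stride 1/|dx|=3.8637 1/|dy|=1.0353
    cross y-line → (1,3), t=0.3416
    cross y-line → (1,4), t=1.3769
    cross x-line → (2,4), t=1.7773
    cross y-line → (2,5), t=2.4122
    cross y-line → (2,6), t=3.4475
    cross y-line → (2,7), t=4.4827
    cross y-line → (2,8), t=5.5180 (wall)
  → r_1 = 5.5180
beam 2: φ=0°, α=165°
  d=(-0.9659,0.2588)  start (1,2)  tX=0.5590 tY=1.2750  stride 1/|dx|=1.0353 1/|dy|=3.8637
    cross x-line → (0,2), t=0.5590 (wall)
  → r_2 = 0.5590
beam 3: φ=90°, α=255°
  d=(-0.2588,-0.9659)  start (1,2)  tX=2.0864 tY=0.6936  stride 1/|dx|=3.8637 1/|dy|=1.0353
    cross y-line → (1,1), t=0.6936
    cross y-line → (1,0), t=1.7289 (wall)
  → r_3 = 1.7289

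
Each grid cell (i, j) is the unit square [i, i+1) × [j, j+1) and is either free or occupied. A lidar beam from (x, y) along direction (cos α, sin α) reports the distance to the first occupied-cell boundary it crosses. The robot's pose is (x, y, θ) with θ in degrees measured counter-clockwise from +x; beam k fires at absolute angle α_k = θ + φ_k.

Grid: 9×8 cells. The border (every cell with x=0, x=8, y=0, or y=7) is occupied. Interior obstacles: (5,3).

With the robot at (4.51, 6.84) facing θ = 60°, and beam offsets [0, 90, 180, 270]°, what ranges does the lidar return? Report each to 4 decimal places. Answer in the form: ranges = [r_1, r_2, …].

ranges = [0.1848, 0.3200, 6.7435, 4.0299]

beam 1: φ=0°, α=60°
  dir = (cos 60°, sin 60°) = (0.5000, 0.8660); from cell (4,6)
  next x-line at t=0.9800, next y-line at t=0.1848; Δt_x=2.0000, Δt_y=1.1547
    y: enter (4,7) at t=0.1848 ← occupied
  → r_1 = 0.1848
beam 2: φ=90°, α=150°
  dir = (cos 150°, sin 150°) = (-0.8660, 0.5000); from cell (4,6)
  next x-line at t=0.5889, next y-line at t=0.3200; Δt_x=1.1547, Δt_y=2.0000
    y: enter (4,7) at t=0.3200 ← occupied
  → r_2 = 0.3200
beam 3: φ=180°, α=240°
  dir = (cos 240°, sin 240°) = (-0.5000, -0.8660); from cell (4,6)
  next x-line at t=1.0200, next y-line at t=0.9699; Δt_x=2.0000, Δt_y=1.1547
    y: enter (4,5) at t=0.9699
    x: enter (3,5) at t=1.0200
    y: enter (3,4) at t=2.1246
    x: enter (2,4) at t=3.0200
    y: enter (2,3) at t=3.2793
    y: enter (2,2) at t=4.4341
    x: enter (1,2) at t=5.0200
    y: enter (1,1) at t=5.5888
    y: enter (1,0) at t=6.7435 ← occupied
  → r_3 = 6.7435
beam 4: φ=270°, α=330°
  dir = (cos 330°, sin 330°) = (0.8660, -0.5000); from cell (4,6)
  next x-line at t=0.5658, next y-line at t=1.6800; Δt_x=1.1547, Δt_y=2.0000
    x: enter (5,6) at t=0.5658
    y: enter (5,5) at t=1.6800
    x: enter (6,5) at t=1.7205
    x: enter (7,5) at t=2.8752
    y: enter (7,4) at t=3.6800
    x: enter (8,4) at t=4.0299 ← occupied
  → r_4 = 4.0299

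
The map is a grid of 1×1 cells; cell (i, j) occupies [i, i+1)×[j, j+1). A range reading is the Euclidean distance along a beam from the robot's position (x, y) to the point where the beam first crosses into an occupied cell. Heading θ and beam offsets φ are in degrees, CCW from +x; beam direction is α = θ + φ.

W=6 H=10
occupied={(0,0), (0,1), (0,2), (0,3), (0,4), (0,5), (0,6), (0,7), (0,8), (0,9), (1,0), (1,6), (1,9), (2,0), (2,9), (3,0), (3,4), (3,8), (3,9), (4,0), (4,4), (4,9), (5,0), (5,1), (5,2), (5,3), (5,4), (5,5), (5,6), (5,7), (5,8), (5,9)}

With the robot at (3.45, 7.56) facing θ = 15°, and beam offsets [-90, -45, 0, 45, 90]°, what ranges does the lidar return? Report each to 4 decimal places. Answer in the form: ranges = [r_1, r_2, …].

beam 1: φ=-90°, α=285°
  cosα=0.2588 sinα=-0.9659 | (3,7) | tMaxX 2.1250 tMaxY 0.5798 | tΔX 3.8637 tΔY 1.0353
    t=0.5798 [y] (3,6)
    t=1.6150 [y] (3,5)
    t=2.1250 [x] (4,5)
    t=2.6503 [y] (4,4) — stop
  → r_1 = 2.6503
beam 2: φ=-45°, α=330°
  cosα=0.8660 sinα=-0.5000 | (3,7) | tMaxX 0.6351 tMaxY 1.1200 | tΔX 1.1547 tΔY 2.0000
    t=0.6351 [x] (4,7)
    t=1.1200 [y] (4,6)
    t=1.7898 [x] (5,6) — stop
  → r_2 = 1.7898
beam 3: φ=0°, α=15°
  cosα=0.9659 sinα=0.2588 | (3,7) | tMaxX 0.5694 tMaxY 1.7000 | tΔX 1.0353 tΔY 3.8637
    t=0.5694 [x] (4,7)
    t=1.6047 [x] (5,7) — stop
  → r_3 = 1.6047
beam 4: φ=45°, α=60°
  cosα=0.5000 sinα=0.8660 | (3,7) | tMaxX 1.1000 tMaxY 0.5081 | tΔX 2.0000 tΔY 1.1547
    t=0.5081 [y] (3,8) — stop
  → r_4 = 0.5081
beam 5: φ=90°, α=105°
  cosα=-0.2588 sinα=0.9659 | (3,7) | tMaxX 1.7387 tMaxY 0.4555 | tΔX 3.8637 tΔY 1.0353
    t=0.4555 [y] (3,8) — stop
  → r_5 = 0.4555

ranges = [2.6503, 1.7898, 1.6047, 0.5081, 0.4555]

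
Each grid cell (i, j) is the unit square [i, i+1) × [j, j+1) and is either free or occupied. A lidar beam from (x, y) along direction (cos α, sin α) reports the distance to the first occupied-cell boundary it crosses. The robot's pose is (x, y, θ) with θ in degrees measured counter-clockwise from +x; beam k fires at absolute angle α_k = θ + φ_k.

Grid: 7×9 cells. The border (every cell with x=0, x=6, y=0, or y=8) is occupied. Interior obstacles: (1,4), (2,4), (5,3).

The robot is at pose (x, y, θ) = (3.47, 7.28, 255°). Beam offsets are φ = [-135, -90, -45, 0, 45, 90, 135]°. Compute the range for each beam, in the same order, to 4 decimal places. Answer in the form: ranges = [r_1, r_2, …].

beam 1: φ=-135°, α=120°
  dir = (cos 120°, sin 120°) = (-0.5000, 0.8660); from cell (3,7)
  next x-line at t=0.9400, next y-line at t=0.8314; Δt_x=2.0000, Δt_y=1.1547
    y: enter (3,8) at t=0.8314 ← occupied
  → r_1 = 0.8314
beam 2: φ=-90°, α=165°
  dir = (cos 165°, sin 165°) = (-0.9659, 0.2588); from cell (3,7)
  next x-line at t=0.4866, next y-line at t=2.7819; Δt_x=1.0353, Δt_y=3.8637
    x: enter (2,7) at t=0.4866
    x: enter (1,7) at t=1.5219
    x: enter (0,7) at t=2.5571 ← occupied
  → r_2 = 2.5571
beam 3: φ=-45°, α=210°
  dir = (cos 210°, sin 210°) = (-0.8660, -0.5000); from cell (3,7)
  next x-line at t=0.5427, next y-line at t=0.5600; Δt_x=1.1547, Δt_y=2.0000
    x: enter (2,7) at t=0.5427
    y: enter (2,6) at t=0.5600
    x: enter (1,6) at t=1.6974
    y: enter (1,5) at t=2.5600
    x: enter (0,5) at t=2.8521 ← occupied
  → r_3 = 2.8521
beam 4: φ=0°, α=255°
  dir = (cos 255°, sin 255°) = (-0.2588, -0.9659); from cell (3,7)
  next x-line at t=1.8159, next y-line at t=0.2899; Δt_x=3.8637, Δt_y=1.0353
    y: enter (3,6) at t=0.2899
    y: enter (3,5) at t=1.3252
    x: enter (2,5) at t=1.8159
    y: enter (2,4) at t=2.3604 ← occupied
  → r_4 = 2.3604
beam 5: φ=45°, α=300°
  dir = (cos 300°, sin 300°) = (0.5000, -0.8660); from cell (3,7)
  next x-line at t=1.0600, next y-line at t=0.3233; Δt_x=2.0000, Δt_y=1.1547
    y: enter (3,6) at t=0.3233
    x: enter (4,6) at t=1.0600
    y: enter (4,5) at t=1.4780
    y: enter (4,4) at t=2.6327
    x: enter (5,4) at t=3.0600
    y: enter (5,3) at t=3.7874 ← occupied
  → r_5 = 3.7874
beam 6: φ=90°, α=345°
  dir = (cos 345°, sin 345°) = (0.9659, -0.2588); from cell (3,7)
  next x-line at t=0.5487, next y-line at t=1.0818; Δt_x=1.0353, Δt_y=3.8637
    x: enter (4,7) at t=0.5487
    y: enter (4,6) at t=1.0818
    x: enter (5,6) at t=1.5840
    x: enter (6,6) at t=2.6192 ← occupied
  → r_6 = 2.6192
beam 7: φ=135°, α=30°
  dir = (cos 30°, sin 30°) = (0.8660, 0.5000); from cell (3,7)
  next x-line at t=0.6120, next y-line at t=1.4400; Δt_x=1.1547, Δt_y=2.0000
    x: enter (4,7) at t=0.6120
    y: enter (4,8) at t=1.4400 ← occupied
  → r_7 = 1.4400

ranges = [0.8314, 2.5571, 2.8521, 2.3604, 3.7874, 2.6192, 1.4400]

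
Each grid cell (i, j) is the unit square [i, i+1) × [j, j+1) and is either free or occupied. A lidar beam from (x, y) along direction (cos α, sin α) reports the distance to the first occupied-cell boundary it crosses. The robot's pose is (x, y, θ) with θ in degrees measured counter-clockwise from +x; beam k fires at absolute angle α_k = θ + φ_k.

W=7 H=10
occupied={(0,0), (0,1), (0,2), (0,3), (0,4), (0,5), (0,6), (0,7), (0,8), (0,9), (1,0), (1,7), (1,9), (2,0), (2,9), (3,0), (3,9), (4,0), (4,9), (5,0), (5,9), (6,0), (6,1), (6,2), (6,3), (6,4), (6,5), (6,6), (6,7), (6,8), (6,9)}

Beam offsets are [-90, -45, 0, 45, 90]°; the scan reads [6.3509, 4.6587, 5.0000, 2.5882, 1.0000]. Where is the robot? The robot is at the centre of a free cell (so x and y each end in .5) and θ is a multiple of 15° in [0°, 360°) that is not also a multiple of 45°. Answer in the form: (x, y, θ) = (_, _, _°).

(x, y, θ) = (5.5, 3.5, 210°)

Enumerate (i+0.5, j+0.5, θ) over the 39 free cells and 16 admissible headings. For each, cast all 5 beams and compare to the given ranges.
  (4.5, 7.5, 285°): beam 1 = 3.6235 ≠ 6.3509 ✗
  (1.5, 5.5, 60°): beam 1 = 5.1962 ≠ 6.3509 ✗
  (3.5, 7.5, 195°): beam 1 = 1.5529 ≠ 6.3509 ✗
  …
  (5.5, 3.5, 210°): r_1=6.3509, r_2=4.6587, r_3=5.0000, r_4=2.5882, r_5=1.0000 — all match ✓
Unique over the lattice → pose = (5.5, 3.5, 210°).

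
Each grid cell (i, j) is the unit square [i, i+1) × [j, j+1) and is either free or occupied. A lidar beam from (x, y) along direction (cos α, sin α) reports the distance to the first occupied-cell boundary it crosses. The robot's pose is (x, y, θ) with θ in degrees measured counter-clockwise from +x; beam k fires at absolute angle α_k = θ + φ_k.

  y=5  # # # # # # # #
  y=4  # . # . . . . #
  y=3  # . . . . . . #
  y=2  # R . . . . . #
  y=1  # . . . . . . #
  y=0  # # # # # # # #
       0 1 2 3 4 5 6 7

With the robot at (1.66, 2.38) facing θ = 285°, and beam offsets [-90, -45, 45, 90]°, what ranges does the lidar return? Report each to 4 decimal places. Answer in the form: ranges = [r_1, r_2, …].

beam 1: φ=-90°, α=195°
  cosα=-0.9659 sinα=-0.2588 | (1,2) | tMaxX 0.6833 tMaxY 1.4682 | tΔX 1.0353 tΔY 3.8637
    t=0.6833 [x] (0,2) — stop
  → r_1 = 0.6833
beam 2: φ=-45°, α=240°
  cosα=-0.5000 sinα=-0.8660 | (1,2) | tMaxX 1.3200 tMaxY 0.4388 | tΔX 2.0000 tΔY 1.1547
    t=0.4388 [y] (1,1)
    t=1.3200 [x] (0,1) — stop
  → r_2 = 1.3200
beam 3: φ=45°, α=330°
  cosα=0.8660 sinα=-0.5000 | (1,2) | tMaxX 0.3926 tMaxY 0.7600 | tΔX 1.1547 tΔY 2.0000
    t=0.3926 [x] (2,2)
    t=0.7600 [y] (2,1)
    t=1.5473 [x] (3,1)
    t=2.7020 [x] (4,1)
    t=2.7600 [y] (4,0) — stop
  → r_3 = 2.7600
beam 4: φ=90°, α=15°
  cosα=0.9659 sinα=0.2588 | (1,2) | tMaxX 0.3520 tMaxY 2.3955 | tΔX 1.0353 tΔY 3.8637
    t=0.3520 [x] (2,2)
    t=1.3873 [x] (3,2)
    t=2.3955 [y] (3,3)
    t=2.4225 [x] (4,3)
    t=3.4578 [x] (5,3)
    t=4.4931 [x] (6,3)
    t=5.5284 [x] (7,3) — stop
  → r_4 = 5.5284

ranges = [0.6833, 1.3200, 2.7600, 5.5284]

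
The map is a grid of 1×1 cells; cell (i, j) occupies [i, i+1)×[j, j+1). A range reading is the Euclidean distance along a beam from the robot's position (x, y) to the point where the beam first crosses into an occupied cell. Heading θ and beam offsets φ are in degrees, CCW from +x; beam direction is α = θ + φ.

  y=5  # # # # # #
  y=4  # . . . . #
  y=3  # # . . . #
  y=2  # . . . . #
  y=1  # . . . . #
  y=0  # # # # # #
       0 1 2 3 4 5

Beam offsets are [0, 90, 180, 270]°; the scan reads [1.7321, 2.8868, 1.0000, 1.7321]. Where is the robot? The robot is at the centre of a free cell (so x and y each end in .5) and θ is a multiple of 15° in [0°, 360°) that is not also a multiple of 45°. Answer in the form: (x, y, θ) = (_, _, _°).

(x, y, θ) = (2.5, 2.5, 300°)

The pose lattice has 15·16 = 240 candidates. Test each by forward raycasting.
  (3.5, 4.5, 285°): beam 1 = 3.6235 ≠ 1.7321 ✗
  (2.5, 1.5, 75°): beam 1 = 3.6235 ≠ 1.7321 ✗
  (3.5, 3.5, 255°): beam 1 = 2.5882 ≠ 1.7321 ✗
  …
  (2.5, 2.5, 300°): r_1=1.7321, r_2=2.8868, r_3=1.0000, r_4=1.7321 — all match ✓
No second candidate reproduces the full scan.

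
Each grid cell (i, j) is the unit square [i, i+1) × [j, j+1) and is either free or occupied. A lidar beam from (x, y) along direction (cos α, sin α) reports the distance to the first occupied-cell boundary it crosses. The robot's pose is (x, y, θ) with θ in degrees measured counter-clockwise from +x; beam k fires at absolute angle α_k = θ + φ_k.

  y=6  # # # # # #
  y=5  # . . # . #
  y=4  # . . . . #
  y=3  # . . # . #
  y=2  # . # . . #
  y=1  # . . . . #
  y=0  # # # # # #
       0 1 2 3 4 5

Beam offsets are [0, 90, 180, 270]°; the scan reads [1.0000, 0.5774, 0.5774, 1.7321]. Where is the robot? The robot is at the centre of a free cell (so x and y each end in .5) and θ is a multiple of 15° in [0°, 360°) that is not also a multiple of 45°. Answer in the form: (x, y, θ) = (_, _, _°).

(x, y, θ) = (4.5, 1.5, 210°)

Enumerate (i+0.5, j+0.5, θ) over the 17 free cells and 16 admissible headings. For each, cast all 4 beams and compare to the given ranges.
  (3.5, 2.5, 15°): beam 1 = 1.5529 ≠ 1.0000 ✗
  (1.5, 2.5, 165°): beam 1 = 0.5176 ≠ 1.0000 ✗
  (2.5, 3.5, 300°): beam 1 = 0.5774 ≠ 1.0000 ✗
  …
  (4.5, 1.5, 210°): r_1=1.0000, r_2=0.5774, r_3=0.5774, r_4=1.7321 — all match ✓
Only this pose fits every beam.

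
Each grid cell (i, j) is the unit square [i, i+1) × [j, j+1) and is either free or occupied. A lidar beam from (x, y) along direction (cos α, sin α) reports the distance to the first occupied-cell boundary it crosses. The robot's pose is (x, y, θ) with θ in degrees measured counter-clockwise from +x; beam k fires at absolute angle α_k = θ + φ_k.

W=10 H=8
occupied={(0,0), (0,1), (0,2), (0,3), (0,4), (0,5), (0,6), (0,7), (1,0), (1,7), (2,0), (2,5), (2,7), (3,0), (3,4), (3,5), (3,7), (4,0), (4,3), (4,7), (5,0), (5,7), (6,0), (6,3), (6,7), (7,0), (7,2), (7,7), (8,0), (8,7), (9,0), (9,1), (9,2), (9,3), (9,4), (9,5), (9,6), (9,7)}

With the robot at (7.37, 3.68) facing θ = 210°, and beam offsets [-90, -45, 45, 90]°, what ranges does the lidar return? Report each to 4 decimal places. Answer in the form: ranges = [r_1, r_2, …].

ranges = [3.8336, 0.3831, 0.7040, 0.7852]

beam 1: φ=-90°, α=120°
  direction (-0.5000, 0.8660); cell (7,3); t to first gridline: x 0.7400, y 0.3695 (then +2.0000 / +1.1547)
    (7,4) via y @ 0.3695
    (6,4) via x @ 0.7400
    (6,5) via y @ 1.5242
    (6,6) via y @ 2.6789
    (5,6) via x @ 2.7400
    (5,7) via y @ 3.8336  # hit
  → r_1 = 3.8336
beam 2: φ=-45°, α=165°
  direction (-0.9659, 0.2588); cell (7,3); t to first gridline: x 0.3831, y 1.2364 (then +1.0353 / +3.8637)
    (6,3) via x @ 0.3831  # hit
  → r_2 = 0.3831
beam 3: φ=45°, α=255°
  direction (-0.2588, -0.9659); cell (7,3); t to first gridline: x 1.4296, y 0.7040 (then +3.8637 / +1.0353)
    (7,2) via y @ 0.7040  # hit
  → r_3 = 0.7040
beam 4: φ=90°, α=300°
  direction (0.5000, -0.8660); cell (7,3); t to first gridline: x 1.2600, y 0.7852 (then +2.0000 / +1.1547)
    (7,2) via y @ 0.7852  # hit
  → r_4 = 0.7852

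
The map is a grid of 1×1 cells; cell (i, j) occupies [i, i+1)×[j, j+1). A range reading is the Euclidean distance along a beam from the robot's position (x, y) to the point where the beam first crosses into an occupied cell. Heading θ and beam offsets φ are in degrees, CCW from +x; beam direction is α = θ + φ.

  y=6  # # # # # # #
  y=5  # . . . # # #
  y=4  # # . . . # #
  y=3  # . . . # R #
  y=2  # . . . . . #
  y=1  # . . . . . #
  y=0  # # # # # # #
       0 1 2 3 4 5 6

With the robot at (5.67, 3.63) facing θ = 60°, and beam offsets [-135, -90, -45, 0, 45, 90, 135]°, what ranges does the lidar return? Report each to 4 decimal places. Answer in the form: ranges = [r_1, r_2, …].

ranges = [1.2750, 0.3811, 0.3416, 0.4272, 0.3831, 0.7400, 0.6936]

beam 1: φ=-135°, α=285°
  cosα=0.2588 sinα=-0.9659 | (5,3) | tMaxX 1.2750 tMaxY 0.6522 | tΔX 3.8637 tΔY 1.0353
    t=0.6522 [y] (5,2)
    t=1.2750 [x] (6,2) — stop
  → r_1 = 1.2750
beam 2: φ=-90°, α=330°
  cosα=0.8660 sinα=-0.5000 | (5,3) | tMaxX 0.3811 tMaxY 1.2600 | tΔX 1.1547 tΔY 2.0000
    t=0.3811 [x] (6,3) — stop
  → r_2 = 0.3811
beam 3: φ=-45°, α=15°
  cosα=0.9659 sinα=0.2588 | (5,3) | tMaxX 0.3416 tMaxY 1.4296 | tΔX 1.0353 tΔY 3.8637
    t=0.3416 [x] (6,3) — stop
  → r_3 = 0.3416
beam 4: φ=0°, α=60°
  cosα=0.5000 sinα=0.8660 | (5,3) | tMaxX 0.6600 tMaxY 0.4272 | tΔX 2.0000 tΔY 1.1547
    t=0.4272 [y] (5,4) — stop
  → r_4 = 0.4272
beam 5: φ=45°, α=105°
  cosα=-0.2588 sinα=0.9659 | (5,3) | tMaxX 2.5887 tMaxY 0.3831 | tΔX 3.8637 tΔY 1.0353
    t=0.3831 [y] (5,4) — stop
  → r_5 = 0.3831
beam 6: φ=90°, α=150°
  cosα=-0.8660 sinα=0.5000 | (5,3) | tMaxX 0.7736 tMaxY 0.7400 | tΔX 1.1547 tΔY 2.0000
    t=0.7400 [y] (5,4) — stop
  → r_6 = 0.7400
beam 7: φ=135°, α=195°
  cosα=-0.9659 sinα=-0.2588 | (5,3) | tMaxX 0.6936 tMaxY 2.4341 | tΔX 1.0353 tΔY 3.8637
    t=0.6936 [x] (4,3) — stop
  → r_7 = 0.6936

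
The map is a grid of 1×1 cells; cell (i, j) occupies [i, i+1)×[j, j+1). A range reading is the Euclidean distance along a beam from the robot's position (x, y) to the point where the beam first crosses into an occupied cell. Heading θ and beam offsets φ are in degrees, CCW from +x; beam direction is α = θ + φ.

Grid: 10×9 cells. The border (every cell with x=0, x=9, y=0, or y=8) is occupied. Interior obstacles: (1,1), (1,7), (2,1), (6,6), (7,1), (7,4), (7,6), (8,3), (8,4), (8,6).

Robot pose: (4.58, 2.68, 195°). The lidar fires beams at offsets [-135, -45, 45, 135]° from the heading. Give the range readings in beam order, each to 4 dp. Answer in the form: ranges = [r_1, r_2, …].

ranges = [3.8336, 4.1338, 1.9399, 2.7944]

beam 1: φ=-135°, α=60°
  dir = (cos 60°, sin 60°) = (0.5000, 0.8660); from cell (4,2)
  next x-line at t=0.8400, next y-line at t=0.3695; Δt_x=2.0000, Δt_y=1.1547
    y: enter (4,3) at t=0.3695
    x: enter (5,3) at t=0.8400
    y: enter (5,4) at t=1.5242
    y: enter (5,5) at t=2.6789
    x: enter (6,5) at t=2.8400
    y: enter (6,6) at t=3.8336 ← occupied
  → r_1 = 3.8336
beam 2: φ=-45°, α=150°
  dir = (cos 150°, sin 150°) = (-0.8660, 0.5000); from cell (4,2)
  next x-line at t=0.6697, next y-line at t=0.6400; Δt_x=1.1547, Δt_y=2.0000
    y: enter (4,3) at t=0.6400
    x: enter (3,3) at t=0.6697
    x: enter (2,3) at t=1.8244
    y: enter (2,4) at t=2.6400
    x: enter (1,4) at t=2.9791
    x: enter (0,4) at t=4.1338 ← occupied
  → r_2 = 4.1338
beam 3: φ=45°, α=240°
  dir = (cos 240°, sin 240°) = (-0.5000, -0.8660); from cell (4,2)
  next x-line at t=1.1600, next y-line at t=0.7852; Δt_x=2.0000, Δt_y=1.1547
    y: enter (4,1) at t=0.7852
    x: enter (3,1) at t=1.1600
    y: enter (3,0) at t=1.9399 ← occupied
  → r_3 = 1.9399
beam 4: φ=135°, α=330°
  dir = (cos 330°, sin 330°) = (0.8660, -0.5000); from cell (4,2)
  next x-line at t=0.4850, next y-line at t=1.3600; Δt_x=1.1547, Δt_y=2.0000
    x: enter (5,2) at t=0.4850
    y: enter (5,1) at t=1.3600
    x: enter (6,1) at t=1.6397
    x: enter (7,1) at t=2.7944 ← occupied
  → r_4 = 2.7944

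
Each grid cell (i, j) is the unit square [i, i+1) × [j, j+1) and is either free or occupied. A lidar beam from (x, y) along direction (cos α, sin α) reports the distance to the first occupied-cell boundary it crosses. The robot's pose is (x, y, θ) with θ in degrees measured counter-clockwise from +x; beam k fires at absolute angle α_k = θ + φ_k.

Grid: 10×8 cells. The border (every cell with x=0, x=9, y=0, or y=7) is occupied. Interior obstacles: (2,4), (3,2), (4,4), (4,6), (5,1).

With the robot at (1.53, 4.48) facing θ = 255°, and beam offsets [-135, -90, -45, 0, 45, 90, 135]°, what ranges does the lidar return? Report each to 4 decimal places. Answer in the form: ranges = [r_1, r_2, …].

ranges = [1.0600, 0.5487, 0.6120, 2.0478, 4.0184, 0.4866, 0.5427]

beam 1: φ=-135°, α=120°
  d=(-0.5000,0.8660)  start (1,4)  tX=1.0600 tY=0.6004  stride 1/|dx|=2.0000 1/|dy|=1.1547
    cross y-line → (1,5), t=0.6004
    cross x-line → (0,5), t=1.0600 (wall)
  → r_1 = 1.0600
beam 2: φ=-90°, α=165°
  d=(-0.9659,0.2588)  start (1,4)  tX=0.5487 tY=2.0091  stride 1/|dx|=1.0353 1/|dy|=3.8637
    cross x-line → (0,4), t=0.5487 (wall)
  → r_2 = 0.5487
beam 3: φ=-45°, α=210°
  d=(-0.8660,-0.5000)  start (1,4)  tX=0.6120 tY=0.9600  stride 1/|dx|=1.1547 1/|dy|=2.0000
    cross x-line → (0,4), t=0.6120 (wall)
  → r_3 = 0.6120
beam 4: φ=0°, α=255°
  d=(-0.2588,-0.9659)  start (1,4)  tX=2.0478 tY=0.4969  stride 1/|dx|=3.8637 1/|dy|=1.0353
    cross y-line → (1,3), t=0.4969
    cross y-line → (1,2), t=1.5322
    cross x-line → (0,2), t=2.0478 (wall)
  → r_4 = 2.0478
beam 5: φ=45°, α=300°
  d=(0.5000,-0.8660)  start (1,4)  tX=0.9400 tY=0.5543  stride 1/|dx|=2.0000 1/|dy|=1.1547
    cross y-line → (1,3), t=0.5543
    cross x-line → (2,3), t=0.9400
    cross y-line → (2,2), t=1.7090
    cross y-line → (2,1), t=2.8637
    cross x-line → (3,1), t=2.9400
    cross y-line → (3,0), t=4.0184 (wall)
  → r_5 = 4.0184
beam 6: φ=90°, α=345°
  d=(0.9659,-0.2588)  start (1,4)  tX=0.4866 tY=1.8546  stride 1/|dx|=1.0353 1/|dy|=3.8637
    cross x-line → (2,4), t=0.4866 (wall)
  → r_6 = 0.4866
beam 7: φ=135°, α=30°
  d=(0.8660,0.5000)  start (1,4)  tX=0.5427 tY=1.0400  stride 1/|dx|=1.1547 1/|dy|=2.0000
    cross x-line → (2,4), t=0.5427 (wall)
  → r_7 = 0.5427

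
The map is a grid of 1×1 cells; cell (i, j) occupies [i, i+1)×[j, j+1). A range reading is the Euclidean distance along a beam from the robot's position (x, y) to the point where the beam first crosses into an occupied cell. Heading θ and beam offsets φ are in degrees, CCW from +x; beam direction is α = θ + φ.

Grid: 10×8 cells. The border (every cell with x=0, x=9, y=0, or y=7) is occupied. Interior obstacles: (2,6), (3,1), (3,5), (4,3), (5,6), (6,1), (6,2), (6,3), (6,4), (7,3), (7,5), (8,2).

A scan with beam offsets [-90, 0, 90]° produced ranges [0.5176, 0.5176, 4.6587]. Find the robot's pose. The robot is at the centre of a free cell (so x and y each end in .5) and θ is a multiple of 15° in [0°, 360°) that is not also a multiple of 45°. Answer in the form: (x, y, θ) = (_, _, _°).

(x, y, θ) = (8.5, 6.5, 105°)

Enumerate (i+0.5, j+0.5, θ) over the 36 free cells and 16 admissible headings. For each, cast all 3 beams and compare to the given ranges.
  (4.5, 5.5, 330°): beam 1 = 5.1962 ≠ 0.5176 ✗
  (6.5, 6.5, 105°): beam 1 = 1.9319 ≠ 0.5176 ✗
  (7.5, 6.5, 195°): beam 2 = 1.5529 ≠ 0.5176 ✗
  (8.5, 6.5, 165°): beam 2 = 1.9319 ≠ 0.5176 ✗
  …
  (8.5, 6.5, 105°): r_1=0.5176, r_2=0.5176, r_3=4.6587 — all match ✓
Only this pose fits every beam.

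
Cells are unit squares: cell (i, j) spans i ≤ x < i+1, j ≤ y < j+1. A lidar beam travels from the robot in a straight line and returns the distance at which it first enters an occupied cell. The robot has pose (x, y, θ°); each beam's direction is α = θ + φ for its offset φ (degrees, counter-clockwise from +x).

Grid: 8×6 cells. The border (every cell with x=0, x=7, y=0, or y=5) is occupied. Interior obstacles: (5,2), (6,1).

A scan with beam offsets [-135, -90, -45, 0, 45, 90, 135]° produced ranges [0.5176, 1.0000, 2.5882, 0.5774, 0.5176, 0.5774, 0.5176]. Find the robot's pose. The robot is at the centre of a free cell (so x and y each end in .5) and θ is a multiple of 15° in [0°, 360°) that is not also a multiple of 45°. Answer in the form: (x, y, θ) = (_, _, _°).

(x, y, θ) = (6.5, 2.5, 150°)

Enumerate (i+0.5, j+0.5, θ) over the 22 free cells and 16 admissible headings. For each, cast all 7 beams and compare to the given ranges.
  (2.5, 1.5, 285°): beam 1 = 1.7321 ≠ 0.5176 ✗
  (4.5, 3.5, 330°): beam 1 = 3.6235 ≠ 0.5176 ✗
  (3.5, 3.5, 195°): beam 1 = 1.7321 ≠ 0.5176 ✗
  …
  (6.5, 2.5, 150°): r_1=0.5176, r_2=1.0000, r_3=2.5882, r_4=0.5774, r_5=0.5176, r_6=0.5774, r_7=0.5176 — all match ✓
Only this pose fits every beam.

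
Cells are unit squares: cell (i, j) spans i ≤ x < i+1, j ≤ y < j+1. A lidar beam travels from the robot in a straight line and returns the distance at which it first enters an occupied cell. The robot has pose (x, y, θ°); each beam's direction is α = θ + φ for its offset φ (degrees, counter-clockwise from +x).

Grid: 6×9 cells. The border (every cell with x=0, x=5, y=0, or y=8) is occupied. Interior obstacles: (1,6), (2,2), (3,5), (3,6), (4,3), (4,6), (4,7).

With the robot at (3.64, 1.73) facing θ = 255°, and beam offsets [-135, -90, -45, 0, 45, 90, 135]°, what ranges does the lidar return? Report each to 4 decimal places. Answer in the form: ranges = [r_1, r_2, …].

beam 1: φ=-135°, α=120°
  cosα=-0.5000 sinα=0.8660 | (3,1) | tMaxX 1.2800 tMaxY 0.3118 | tΔX 2.0000 tΔY 1.1547
    t=0.3118 [y] (3,2)
    t=1.2800 [x] (2,2) — stop
  → r_1 = 1.2800
beam 2: φ=-90°, α=165°
  cosα=-0.9659 sinα=0.2588 | (3,1) | tMaxX 0.6626 tMaxY 1.0432 | tΔX 1.0353 tΔY 3.8637
    t=0.6626 [x] (2,1)
    t=1.0432 [y] (2,2) — stop
  → r_2 = 1.0432
beam 3: φ=-45°, α=210°
  cosα=-0.8660 sinα=-0.5000 | (3,1) | tMaxX 0.7390 tMaxY 1.4600 | tΔX 1.1547 tΔY 2.0000
    t=0.7390 [x] (2,1)
    t=1.4600 [y] (2,0) — stop
  → r_3 = 1.4600
beam 4: φ=0°, α=255°
  cosα=-0.2588 sinα=-0.9659 | (3,1) | tMaxX 2.4728 tMaxY 0.7558 | tΔX 3.8637 tΔY 1.0353
    t=0.7558 [y] (3,0) — stop
  → r_4 = 0.7558
beam 5: φ=45°, α=300°
  cosα=0.5000 sinα=-0.8660 | (3,1) | tMaxX 0.7200 tMaxY 0.8429 | tΔX 2.0000 tΔY 1.1547
    t=0.7200 [x] (4,1)
    t=0.8429 [y] (4,0) — stop
  → r_5 = 0.8429
beam 6: φ=90°, α=345°
  cosα=0.9659 sinα=-0.2588 | (3,1) | tMaxX 0.3727 tMaxY 2.8205 | tΔX 1.0353 tΔY 3.8637
    t=0.3727 [x] (4,1)
    t=1.4080 [x] (5,1) — stop
  → r_6 = 1.4080
beam 7: φ=135°, α=30°
  cosα=0.8660 sinα=0.5000 | (3,1) | tMaxX 0.4157 tMaxY 0.5400 | tΔX 1.1547 tΔY 2.0000
    t=0.4157 [x] (4,1)
    t=0.5400 [y] (4,2)
    t=1.5704 [x] (5,2) — stop
  → r_7 = 1.5704

ranges = [1.2800, 1.0432, 1.4600, 0.7558, 0.8429, 1.4080, 1.5704]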